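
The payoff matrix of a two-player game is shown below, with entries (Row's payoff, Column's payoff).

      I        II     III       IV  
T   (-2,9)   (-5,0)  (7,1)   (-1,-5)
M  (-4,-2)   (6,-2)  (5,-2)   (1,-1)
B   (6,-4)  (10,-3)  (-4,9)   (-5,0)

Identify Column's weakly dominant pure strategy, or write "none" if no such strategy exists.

I fails to dominate II at B (-4<-3).
II fails to dominate I at T (0<9).
III fails to dominate I at T (1<9).
IV fails to dominate I at T (-5<9).
No single strategy dominates all the others.

none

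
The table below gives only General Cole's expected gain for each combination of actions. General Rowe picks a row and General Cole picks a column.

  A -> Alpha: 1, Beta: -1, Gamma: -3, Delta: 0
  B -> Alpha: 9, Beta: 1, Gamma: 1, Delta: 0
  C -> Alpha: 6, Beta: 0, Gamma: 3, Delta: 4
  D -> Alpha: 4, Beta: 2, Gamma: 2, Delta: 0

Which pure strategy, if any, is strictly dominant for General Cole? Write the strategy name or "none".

Alpha

Alpha vs Beta: A: 1>-1, B: 9>1, C: 6>0, D: 4>2.
Alpha vs Gamma: A: 1>-3, B: 9>1, C: 6>3, D: 4>2.
Alpha vs Delta: A: 1>0, B: 9>0, C: 6>4, D: 4>0.
Alpha strictly beats every other strategy against every opponent action, so it is strictly dominant.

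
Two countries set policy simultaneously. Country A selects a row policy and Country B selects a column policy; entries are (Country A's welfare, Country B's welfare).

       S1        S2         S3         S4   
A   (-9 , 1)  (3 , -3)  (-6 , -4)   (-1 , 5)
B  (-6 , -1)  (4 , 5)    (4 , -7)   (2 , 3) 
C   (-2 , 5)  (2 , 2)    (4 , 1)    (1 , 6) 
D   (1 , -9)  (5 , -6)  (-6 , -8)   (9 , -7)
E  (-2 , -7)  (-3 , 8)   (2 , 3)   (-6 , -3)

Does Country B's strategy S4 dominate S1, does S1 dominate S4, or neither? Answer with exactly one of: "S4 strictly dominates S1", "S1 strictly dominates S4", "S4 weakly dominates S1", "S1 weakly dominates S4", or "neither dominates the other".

S4 strictly dominates S1

S4's payoffs vs S1's, by Country A's action — A: 5>1, B: 3>-1, C: 6>5, D: -7>-9, E: -3>-7.
S4 gives a strictly higher payoff against each opponent action, so S4 strictly dominates S1.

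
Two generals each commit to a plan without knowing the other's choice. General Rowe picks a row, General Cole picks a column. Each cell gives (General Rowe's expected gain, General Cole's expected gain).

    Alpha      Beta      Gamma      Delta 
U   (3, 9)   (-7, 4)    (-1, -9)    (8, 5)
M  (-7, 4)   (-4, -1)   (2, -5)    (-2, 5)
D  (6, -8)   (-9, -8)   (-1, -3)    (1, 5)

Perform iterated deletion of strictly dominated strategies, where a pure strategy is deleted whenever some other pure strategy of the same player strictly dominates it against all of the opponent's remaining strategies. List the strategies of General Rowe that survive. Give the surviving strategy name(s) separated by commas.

General Cole's strategy Beta is strictly dominated by Delta (U: 5>4, M: 5>-1, D: 5>-8) and is removed.
For General Cole, Delta strictly dominates Gamma on the remaining rows (U: 5>-9, M: 5>-5, D: 5>-3); eliminate Gamma.
Row M is eliminated: U beats it against every remaining column (Alpha: 3>-7, Delta: 8>-2).
Among the remaining strategies, none is strictly dominated by another pure strategy of the same player, so the elimination stops.
Surviving strategies — General Rowe: {U, D}; General Cole: {Alpha, Delta}.

U, D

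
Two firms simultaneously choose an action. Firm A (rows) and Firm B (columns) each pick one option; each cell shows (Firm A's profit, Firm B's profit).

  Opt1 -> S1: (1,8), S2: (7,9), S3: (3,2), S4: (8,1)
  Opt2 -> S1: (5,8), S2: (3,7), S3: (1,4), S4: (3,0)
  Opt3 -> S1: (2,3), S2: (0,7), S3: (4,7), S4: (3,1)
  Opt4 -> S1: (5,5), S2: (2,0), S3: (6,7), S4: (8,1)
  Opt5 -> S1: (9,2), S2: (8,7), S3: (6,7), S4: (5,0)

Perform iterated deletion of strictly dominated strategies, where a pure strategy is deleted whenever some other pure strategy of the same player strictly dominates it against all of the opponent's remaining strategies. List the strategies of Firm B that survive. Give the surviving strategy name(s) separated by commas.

S2, S3

Row Opt2 is eliminated: Opt5 beats it against every remaining column (S1: 9>5, S2: 8>3, S3: 6>1, S4: 5>3).
Row Opt3 is eliminated: Opt4 beats it against every remaining column (S1: 5>2, S2: 2>0, S3: 6>4, S4: 8>3).
Column S4 is eliminated: S1 beats it against every remaining row (Opt1: 8>1, Opt4: 5>1, Opt5: 2>0).
For Firm A, Opt5 strictly dominates Opt1 on the remaining columns (S1: 9>1, S2: 8>7, S3: 6>3); eliminate Opt1.
For Firm B, S3 strictly dominates S1 on the remaining rows (Opt4: 7>5, Opt5: 7>2); eliminate S1.
Among the remaining strategies, none is strictly dominated by another pure strategy of the same player, so the elimination stops.
Surviving strategies — Firm A: {Opt4, Opt5}; Firm B: {S2, S3}.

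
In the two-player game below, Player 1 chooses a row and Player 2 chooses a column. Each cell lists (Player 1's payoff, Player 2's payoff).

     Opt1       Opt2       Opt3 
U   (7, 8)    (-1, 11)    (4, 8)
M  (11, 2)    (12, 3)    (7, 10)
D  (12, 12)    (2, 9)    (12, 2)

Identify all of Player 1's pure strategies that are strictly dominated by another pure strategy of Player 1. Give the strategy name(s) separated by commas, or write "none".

U: dominated, since M does at least as well everywhere (Opt1: 11>7, Opt2: 12>-1, Opt3: 7>4).
M is not dominated — it holds its own against U at Opt1 (11>7); D at Opt2 (12>2).
D is not dominated — it holds its own against U at Opt1 (12>7); M at Opt1 (12>11).

U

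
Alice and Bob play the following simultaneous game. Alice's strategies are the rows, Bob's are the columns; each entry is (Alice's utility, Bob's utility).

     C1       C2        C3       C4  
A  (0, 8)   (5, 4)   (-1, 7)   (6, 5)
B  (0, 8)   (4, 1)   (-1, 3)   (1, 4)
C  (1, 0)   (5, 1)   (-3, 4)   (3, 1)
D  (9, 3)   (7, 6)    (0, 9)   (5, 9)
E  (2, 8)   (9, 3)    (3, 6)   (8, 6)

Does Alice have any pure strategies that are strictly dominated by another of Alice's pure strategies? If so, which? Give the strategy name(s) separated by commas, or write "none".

A is strictly dominated by E (C1: 2>0, C2: 9>5, C3: 3>-1, C4: 8>6).
B is strictly dominated by D (C1: 9>0, C2: 7>4, C3: 0>-1, C4: 5>1).
C is strictly dominated by D (C1: 9>1, C2: 7>5, C3: 0>-3, C4: 5>3).
D: no other strategy beats it everywhere (A at C1 (9>0); B at C1 (9>0); C at C1 (9>1); E at C1 (9>2)).
Nothing dominates E: A at C1 (2>0); B at C1 (2>0); C at C1 (2>1); D at C2 (9>7).

A, B, C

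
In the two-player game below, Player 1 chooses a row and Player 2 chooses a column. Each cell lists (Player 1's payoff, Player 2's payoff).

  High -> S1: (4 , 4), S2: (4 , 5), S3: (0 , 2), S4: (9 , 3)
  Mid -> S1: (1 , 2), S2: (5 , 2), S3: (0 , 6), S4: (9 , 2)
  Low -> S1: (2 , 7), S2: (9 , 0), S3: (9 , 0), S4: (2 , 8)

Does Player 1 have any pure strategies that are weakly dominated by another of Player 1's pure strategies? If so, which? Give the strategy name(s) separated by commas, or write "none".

none

Nothing dominates High: Mid at S1 (4>1); Low at S1 (4>2).
Nothing dominates Mid: High at S2 (5>4); Low at S4 (9>2).
Nothing dominates Low: High at S2 (9>4); Mid at S1 (2>1).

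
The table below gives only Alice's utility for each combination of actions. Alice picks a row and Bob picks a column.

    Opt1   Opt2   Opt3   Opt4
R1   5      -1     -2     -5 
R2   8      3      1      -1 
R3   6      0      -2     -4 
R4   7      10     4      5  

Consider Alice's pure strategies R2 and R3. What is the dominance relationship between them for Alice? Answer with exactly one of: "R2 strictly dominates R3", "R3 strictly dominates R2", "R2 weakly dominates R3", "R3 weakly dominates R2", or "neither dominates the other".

Compare R2 to R3 across each opponent action: Opt1: 8>6, Opt2: 3>0, Opt3: 1>-2, Opt4: -1>-4.
Every comparison favours R2, so R2 strictly dominates R3.

R2 strictly dominates R3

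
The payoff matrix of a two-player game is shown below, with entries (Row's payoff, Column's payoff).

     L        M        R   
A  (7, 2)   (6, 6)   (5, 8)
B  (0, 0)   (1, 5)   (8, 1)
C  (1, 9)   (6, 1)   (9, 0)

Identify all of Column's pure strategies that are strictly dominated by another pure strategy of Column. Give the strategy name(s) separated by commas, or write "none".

none

Nothing dominates L: M at C (9>1); R at C (9>0).
M: no other strategy beats it everywhere (L at A (6>2); R at B (5>1)).
R: no other strategy beats it everywhere (L at A (8>2); M at A (8>6)).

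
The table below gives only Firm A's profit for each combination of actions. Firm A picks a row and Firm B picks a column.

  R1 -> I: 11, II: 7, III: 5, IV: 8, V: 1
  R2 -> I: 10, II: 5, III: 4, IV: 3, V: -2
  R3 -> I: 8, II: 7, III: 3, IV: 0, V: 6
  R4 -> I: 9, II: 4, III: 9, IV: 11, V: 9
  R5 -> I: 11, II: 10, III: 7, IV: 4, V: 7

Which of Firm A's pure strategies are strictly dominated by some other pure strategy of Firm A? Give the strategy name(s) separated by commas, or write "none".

R2, R3

R1: no other strategy beats it everywhere (R2 at I (11>10); R3 at I (11>8); R4 at I (11>9); R5 at I (11=11)).
R2 is strictly dominated by R1 (I: 11>10, II: 7>5, III: 5>4, IV: 8>3, V: 1>-2).
R3: dominated, since R5 does at least as well everywhere (I: 11>8, II: 10>7, III: 7>3, IV: 4>0, V: 7>6).
R4: no other strategy beats it everywhere (R1 at III (9>5); R2 at III (9>4); R3 at I (9>8); R5 at III (9>7)).
R5 is not dominated — it holds its own against R1 at I (11=11); R2 at I (11>10); R3 at I (11>8); R4 at I (11>9).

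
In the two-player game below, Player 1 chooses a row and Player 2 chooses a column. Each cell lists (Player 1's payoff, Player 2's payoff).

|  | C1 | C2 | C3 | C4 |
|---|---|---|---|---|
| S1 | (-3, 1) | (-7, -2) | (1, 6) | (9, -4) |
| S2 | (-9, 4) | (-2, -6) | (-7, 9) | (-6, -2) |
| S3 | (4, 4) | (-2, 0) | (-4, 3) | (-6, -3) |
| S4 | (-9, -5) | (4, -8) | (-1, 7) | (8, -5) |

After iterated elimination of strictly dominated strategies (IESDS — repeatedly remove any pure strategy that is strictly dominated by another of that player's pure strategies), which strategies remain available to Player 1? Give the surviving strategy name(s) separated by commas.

Column C2 is eliminated: C1 beats it against every remaining row (S1: 1>-2, S2: 4>-6, S3: 4>0, S4: -5>-8).
Row S2 is eliminated: S1 beats it against every remaining column (C1: -3>-9, C3: 1>-7, C4: 9>-6).
For Player 1, S1 strictly dominates S4 on the remaining columns (C1: -3>-9, C3: 1>-1, C4: 9>8); eliminate S4.
For Player 2, C1 strictly dominates C4 on the remaining rows (S1: 1>-4, S3: 4>-3); eliminate C4.
Among the remaining strategies, none is strictly dominated by another pure strategy of the same player, so the elimination stops.
Surviving strategies — Player 1: {S1, S3}; Player 2: {C1, C3}.

S1, S3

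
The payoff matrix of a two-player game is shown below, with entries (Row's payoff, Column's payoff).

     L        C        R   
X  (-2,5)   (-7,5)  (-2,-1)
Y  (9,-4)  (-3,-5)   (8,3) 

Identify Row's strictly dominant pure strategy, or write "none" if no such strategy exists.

Y

Y vs X: L: 9>-2, C: -3>-7, R: 8>-2.
Y strictly beats every other strategy against every opponent action, so it is strictly dominant.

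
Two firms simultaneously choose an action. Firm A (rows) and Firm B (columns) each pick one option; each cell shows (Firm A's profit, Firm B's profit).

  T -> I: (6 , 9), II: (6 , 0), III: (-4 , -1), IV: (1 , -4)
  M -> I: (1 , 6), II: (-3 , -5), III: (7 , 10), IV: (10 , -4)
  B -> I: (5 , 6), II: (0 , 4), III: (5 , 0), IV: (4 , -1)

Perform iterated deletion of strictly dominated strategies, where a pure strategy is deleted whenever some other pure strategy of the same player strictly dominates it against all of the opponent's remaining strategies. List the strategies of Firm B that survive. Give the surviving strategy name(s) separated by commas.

For Firm B, I strictly dominates II on the remaining rows (T: 9>0, M: 6>-5, B: 6>4); eliminate II.
Firm B's strategy IV is strictly dominated by I (T: 9>-4, M: 6>-4, B: 6>-1) and is removed.
Among the remaining strategies, none is strictly dominated by another pure strategy of the same player, so the elimination stops.
Surviving strategies — Firm A: {T, M, B}; Firm B: {I, III}.

I, III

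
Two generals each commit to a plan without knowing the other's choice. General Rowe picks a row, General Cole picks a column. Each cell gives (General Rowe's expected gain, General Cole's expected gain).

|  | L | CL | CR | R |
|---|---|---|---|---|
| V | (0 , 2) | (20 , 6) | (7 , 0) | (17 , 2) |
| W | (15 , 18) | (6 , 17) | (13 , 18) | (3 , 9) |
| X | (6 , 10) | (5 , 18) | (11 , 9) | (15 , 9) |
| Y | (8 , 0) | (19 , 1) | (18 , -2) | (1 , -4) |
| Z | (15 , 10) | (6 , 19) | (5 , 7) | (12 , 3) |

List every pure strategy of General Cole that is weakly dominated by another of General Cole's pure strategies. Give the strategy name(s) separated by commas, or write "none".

CR, R

L: no other strategy beats it everywhere (CL at W (18>17); CR at V (2>0); R at W (18>9)).
CL: no other strategy beats it everywhere (L at V (6>2); CR at V (6>0); R at V (6>2)).
CR is weakly dominated by L (V: 2>0, W: 18=18, X: 10>9, Y: 0>-2, Z: 10>7).
R is weakly dominated by L (V: 2=2, W: 18>9, X: 10>9, Y: 0>-4, Z: 10>3).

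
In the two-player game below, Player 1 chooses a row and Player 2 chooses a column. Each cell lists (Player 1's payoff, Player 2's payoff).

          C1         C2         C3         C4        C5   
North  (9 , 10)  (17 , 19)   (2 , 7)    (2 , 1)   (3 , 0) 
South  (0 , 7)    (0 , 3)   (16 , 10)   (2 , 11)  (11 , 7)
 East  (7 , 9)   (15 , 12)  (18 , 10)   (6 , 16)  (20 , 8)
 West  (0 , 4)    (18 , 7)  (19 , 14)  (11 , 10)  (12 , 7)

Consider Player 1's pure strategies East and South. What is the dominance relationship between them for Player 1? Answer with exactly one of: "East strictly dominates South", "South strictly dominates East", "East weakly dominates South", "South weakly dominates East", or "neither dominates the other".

Compare East to South across every action of Player 2: C1: 7>0, C2: 15>0, C3: 18>16, C4: 6>2, C5: 20>11.
Every comparison favours East, so East strictly dominates South.

East strictly dominates South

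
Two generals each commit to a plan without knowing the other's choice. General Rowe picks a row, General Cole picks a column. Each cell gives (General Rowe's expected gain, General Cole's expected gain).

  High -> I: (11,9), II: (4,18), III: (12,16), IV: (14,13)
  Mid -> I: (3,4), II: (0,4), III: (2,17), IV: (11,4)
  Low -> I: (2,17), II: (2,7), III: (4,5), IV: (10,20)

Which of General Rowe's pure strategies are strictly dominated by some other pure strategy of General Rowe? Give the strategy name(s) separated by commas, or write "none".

High: no other strategy beats it everywhere (Mid at I (11>3); Low at I (11>2)).
Mid: dominated, since High does at least as well everywhere (I: 11>3, II: 4>0, III: 12>2, IV: 14>11).
Low is strictly dominated by High (I: 11>2, II: 4>2, III: 12>4, IV: 14>10).

Mid, Low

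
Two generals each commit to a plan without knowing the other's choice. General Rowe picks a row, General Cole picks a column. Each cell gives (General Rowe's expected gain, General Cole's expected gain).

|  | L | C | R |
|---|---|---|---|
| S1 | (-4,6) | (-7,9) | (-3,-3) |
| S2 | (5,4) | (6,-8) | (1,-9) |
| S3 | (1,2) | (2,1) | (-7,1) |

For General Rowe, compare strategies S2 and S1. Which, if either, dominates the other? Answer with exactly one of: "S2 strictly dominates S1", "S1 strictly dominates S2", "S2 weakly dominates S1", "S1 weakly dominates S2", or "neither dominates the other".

Compare S2 to S1 across each choice by General Cole: L: 5>-4, C: 6>-7, R: 1>-3.
Every comparison favours S2, so S2 strictly dominates S1.

S2 strictly dominates S1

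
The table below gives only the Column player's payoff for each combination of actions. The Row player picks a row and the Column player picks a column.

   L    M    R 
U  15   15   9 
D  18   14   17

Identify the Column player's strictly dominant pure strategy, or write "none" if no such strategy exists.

none

L fails to dominate M at U (15=15).
M fails to dominate L at U (15=15).
R fails to dominate L at U (9<15).
No single strategy dominates all the others.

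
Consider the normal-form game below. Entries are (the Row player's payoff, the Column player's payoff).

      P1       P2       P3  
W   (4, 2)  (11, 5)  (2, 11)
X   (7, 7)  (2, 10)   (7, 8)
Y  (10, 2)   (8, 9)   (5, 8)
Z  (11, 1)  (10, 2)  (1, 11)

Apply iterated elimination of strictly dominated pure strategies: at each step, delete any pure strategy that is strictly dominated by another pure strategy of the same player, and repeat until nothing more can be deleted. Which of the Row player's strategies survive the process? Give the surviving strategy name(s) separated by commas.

Column P1 is eliminated: P2 beats it against every remaining row (W: 5>2, X: 10>7, Y: 9>2, Z: 2>1).
For the Row player, W strictly dominates Z on the remaining columns (P2: 11>10, P3: 2>1); eliminate Z.
Among the remaining strategies, none is strictly dominated by another pure strategy of the same player, so the elimination stops.
Surviving strategies — the Row player: {W, X, Y}; the Column player: {P2, P3}.

W, X, Y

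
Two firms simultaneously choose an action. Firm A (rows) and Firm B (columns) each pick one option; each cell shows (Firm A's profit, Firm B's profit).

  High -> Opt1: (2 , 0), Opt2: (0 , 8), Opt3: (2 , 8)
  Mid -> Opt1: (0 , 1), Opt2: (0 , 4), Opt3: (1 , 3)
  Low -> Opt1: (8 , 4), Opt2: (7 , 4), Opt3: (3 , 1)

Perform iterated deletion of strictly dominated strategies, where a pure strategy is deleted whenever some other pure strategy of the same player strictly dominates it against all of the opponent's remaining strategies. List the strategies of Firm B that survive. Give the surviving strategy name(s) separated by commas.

Opt1, Opt2

Firm A's strategy High is strictly dominated by Low (Opt1: 8>2, Opt2: 7>0, Opt3: 3>2) and is removed.
Row Mid is eliminated: Low beats it against every remaining column (Opt1: 8>0, Opt2: 7>0, Opt3: 3>1).
For Firm B, Opt1 strictly dominates Opt3 on the remaining rows (Low: 4>1); eliminate Opt3.
Among the remaining strategies, none is strictly dominated by another pure strategy of the same player, so the elimination stops.
Surviving strategies — Firm A: {Low}; Firm B: {Opt1, Opt2}.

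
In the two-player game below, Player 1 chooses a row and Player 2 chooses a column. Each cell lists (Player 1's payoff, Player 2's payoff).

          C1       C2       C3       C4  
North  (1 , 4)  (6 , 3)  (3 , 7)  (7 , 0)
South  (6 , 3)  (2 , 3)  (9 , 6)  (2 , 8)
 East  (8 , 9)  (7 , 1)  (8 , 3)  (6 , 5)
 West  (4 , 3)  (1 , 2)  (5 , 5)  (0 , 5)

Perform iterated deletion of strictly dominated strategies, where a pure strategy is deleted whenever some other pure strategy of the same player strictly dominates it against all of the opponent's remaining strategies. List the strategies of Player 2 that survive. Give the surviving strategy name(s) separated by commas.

C1, C3, C4

Row West is eliminated: South beats it against every remaining column (C1: 6>4, C2: 2>1, C3: 9>5, C4: 2>0).
Player 2's strategy C2 is strictly dominated by C3 (North: 7>3, South: 6>3, East: 3>1) and is removed.
Among the remaining strategies, none is strictly dominated by another pure strategy of the same player, so the elimination stops.
Surviving strategies — Player 1: {North, South, East}; Player 2: {C1, C3, C4}.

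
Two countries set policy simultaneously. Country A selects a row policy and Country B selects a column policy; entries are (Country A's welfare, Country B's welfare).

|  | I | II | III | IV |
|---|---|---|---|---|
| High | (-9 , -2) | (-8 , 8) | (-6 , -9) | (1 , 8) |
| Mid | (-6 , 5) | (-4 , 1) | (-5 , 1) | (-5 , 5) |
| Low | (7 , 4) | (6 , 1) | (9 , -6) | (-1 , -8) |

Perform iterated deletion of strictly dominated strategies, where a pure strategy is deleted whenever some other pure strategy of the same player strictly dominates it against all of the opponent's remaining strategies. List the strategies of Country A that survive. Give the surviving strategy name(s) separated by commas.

For Country A, Low strictly dominates Mid on the remaining columns (I: 7>-6, II: 6>-4, III: 9>-5, IV: -1>-5); eliminate Mid.
Column III is eliminated: I beats it against every remaining row (High: -2>-9, Low: 4>-6).
Among the remaining strategies, none is strictly dominated by another pure strategy of the same player, so the elimination stops.
Surviving strategies — Country A: {High, Low}; Country B: {I, II, IV}.

High, Low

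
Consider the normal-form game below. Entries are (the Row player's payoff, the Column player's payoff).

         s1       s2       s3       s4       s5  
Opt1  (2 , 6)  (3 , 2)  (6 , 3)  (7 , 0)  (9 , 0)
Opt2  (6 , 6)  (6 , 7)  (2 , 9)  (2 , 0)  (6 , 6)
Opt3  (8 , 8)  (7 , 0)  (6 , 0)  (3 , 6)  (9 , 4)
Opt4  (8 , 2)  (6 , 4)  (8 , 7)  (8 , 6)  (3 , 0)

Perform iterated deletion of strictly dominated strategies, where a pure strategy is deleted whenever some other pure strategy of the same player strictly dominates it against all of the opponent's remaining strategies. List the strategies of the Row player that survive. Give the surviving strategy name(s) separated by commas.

The Row player's strategy Opt2 is strictly dominated by Opt3 (s1: 8>6, s2: 7>6, s3: 6>2, s4: 3>2, s5: 9>6) and is removed.
For the Column player, s1 strictly dominates s5 on the remaining rows (Opt1: 6>0, Opt3: 8>4, Opt4: 2>0); eliminate s5.
Row Opt1 is eliminated: Opt4 beats it against every remaining column (s1: 8>2, s2: 6>3, s3: 8>6, s4: 8>7).
Column s2 is eliminated: s4 beats it against every remaining row (Opt3: 6>0, Opt4: 6>4).
Among the remaining strategies, none is strictly dominated by another pure strategy of the same player, so the elimination stops.
Surviving strategies — the Row player: {Opt3, Opt4}; the Column player: {s1, s3, s4}.

Opt3, Opt4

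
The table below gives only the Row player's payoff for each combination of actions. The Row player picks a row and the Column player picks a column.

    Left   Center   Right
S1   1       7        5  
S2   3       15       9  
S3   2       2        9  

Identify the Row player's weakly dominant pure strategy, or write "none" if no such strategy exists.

S2

S2 vs S1: Left: 3>1, Center: 15>7, Right: 9>5.
S2 vs S3: Left: 3>2, Center: 15>2, Right: 9=9.
S2 is at least as good as every other strategy against every opponent action, so it is weakly dominant.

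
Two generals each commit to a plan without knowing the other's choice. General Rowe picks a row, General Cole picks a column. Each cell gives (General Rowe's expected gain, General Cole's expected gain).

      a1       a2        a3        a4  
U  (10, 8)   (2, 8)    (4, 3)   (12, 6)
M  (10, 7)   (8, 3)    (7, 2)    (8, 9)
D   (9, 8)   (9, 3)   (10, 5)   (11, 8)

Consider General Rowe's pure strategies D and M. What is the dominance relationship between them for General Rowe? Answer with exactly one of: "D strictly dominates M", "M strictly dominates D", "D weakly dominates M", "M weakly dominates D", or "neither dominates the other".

D's payoffs vs M's, by General Cole's action — a1: 9<10, a2: 9>8, a3: 10>7, a4: 11>8.
D does better at a2, a3, a4 but worse at a1; neither strategy dominates the other.

neither dominates the other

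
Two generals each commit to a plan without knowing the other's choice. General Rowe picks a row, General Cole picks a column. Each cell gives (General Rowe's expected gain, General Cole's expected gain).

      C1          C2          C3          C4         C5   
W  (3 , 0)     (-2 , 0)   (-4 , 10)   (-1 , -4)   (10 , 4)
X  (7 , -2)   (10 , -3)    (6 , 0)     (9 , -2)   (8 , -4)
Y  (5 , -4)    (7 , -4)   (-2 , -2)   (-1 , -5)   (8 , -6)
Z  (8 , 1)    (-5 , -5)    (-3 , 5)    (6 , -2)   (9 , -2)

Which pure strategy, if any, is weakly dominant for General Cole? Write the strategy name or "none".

C3

C3 vs C1: W: 10>0, X: 0>-2, Y: -2>-4, Z: 5>1.
C3 vs C2: W: 10>0, X: 0>-3, Y: -2>-4, Z: 5>-5.
C3 vs C4: W: 10>-4, X: 0>-2, Y: -2>-5, Z: 5>-2.
C3 vs C5: W: 10>4, X: 0>-4, Y: -2>-6, Z: 5>-2.
C3 is at least as good as every other strategy against every opponent action, so it is weakly dominant.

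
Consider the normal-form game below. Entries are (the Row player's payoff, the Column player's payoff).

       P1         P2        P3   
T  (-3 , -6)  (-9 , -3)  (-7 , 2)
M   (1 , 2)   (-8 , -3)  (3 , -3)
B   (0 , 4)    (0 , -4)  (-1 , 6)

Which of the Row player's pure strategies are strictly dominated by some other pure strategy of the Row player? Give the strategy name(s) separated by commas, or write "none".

T

T is strictly dominated by M (P1: 1>-3, P2: -8>-9, P3: 3>-7).
M is not dominated — it holds its own against T at P1 (1>-3); B at P1 (1>0).
B: no other strategy beats it everywhere (T at P1 (0>-3); M at P2 (0>-8)).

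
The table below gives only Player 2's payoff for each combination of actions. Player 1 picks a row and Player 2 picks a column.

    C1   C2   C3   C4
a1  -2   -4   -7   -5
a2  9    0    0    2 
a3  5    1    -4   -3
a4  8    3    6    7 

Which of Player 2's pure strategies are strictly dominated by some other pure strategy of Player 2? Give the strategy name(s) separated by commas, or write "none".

C2, C3, C4

C1: no other strategy beats it everywhere (C2 at a1 (-2>-4); C3 at a1 (-2>-7); C4 at a1 (-2>-5)).
C2 is strictly dominated by C1 (a1: -2>-4, a2: 9>0, a3: 5>1, a4: 8>3).
C3: dominated, since C1 does at least as well everywhere (a1: -2>-7, a2: 9>0, a3: 5>-4, a4: 8>6).
C4 is strictly dominated by C1 (a1: -2>-5, a2: 9>2, a3: 5>-3, a4: 8>7).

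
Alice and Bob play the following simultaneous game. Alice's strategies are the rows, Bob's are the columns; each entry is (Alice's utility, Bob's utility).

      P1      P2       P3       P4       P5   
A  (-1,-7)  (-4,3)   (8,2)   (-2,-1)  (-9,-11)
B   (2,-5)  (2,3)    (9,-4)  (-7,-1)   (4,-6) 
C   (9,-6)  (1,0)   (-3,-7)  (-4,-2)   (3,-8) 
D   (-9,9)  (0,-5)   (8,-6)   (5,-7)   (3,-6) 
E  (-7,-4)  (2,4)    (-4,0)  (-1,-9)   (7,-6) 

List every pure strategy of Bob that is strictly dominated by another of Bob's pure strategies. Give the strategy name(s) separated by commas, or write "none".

P1: no other strategy beats it everywhere (P2 at D (9>-5); P3 at C (-6>-7); P4 at D (9>-7); P5 at A (-7>-11)).
Nothing dominates P2: P1 at A (3>-7); P3 at A (3>2); P4 at A (3>-1); P5 at A (3>-11).
P3 is strictly dominated by P2 (A: 3>2, B: 3>-4, C: 0>-7, D: -5>-6, E: 4>0).
P4 is strictly dominated by P2 (A: 3>-1, B: 3>-1, C: 0>-2, D: -5>-7, E: 4>-9).
P1 strictly dominates P5 — A: -7>-11, B: -5>-6, C: -6>-8, D: 9>-6, E: -4>-6.

P3, P4, P5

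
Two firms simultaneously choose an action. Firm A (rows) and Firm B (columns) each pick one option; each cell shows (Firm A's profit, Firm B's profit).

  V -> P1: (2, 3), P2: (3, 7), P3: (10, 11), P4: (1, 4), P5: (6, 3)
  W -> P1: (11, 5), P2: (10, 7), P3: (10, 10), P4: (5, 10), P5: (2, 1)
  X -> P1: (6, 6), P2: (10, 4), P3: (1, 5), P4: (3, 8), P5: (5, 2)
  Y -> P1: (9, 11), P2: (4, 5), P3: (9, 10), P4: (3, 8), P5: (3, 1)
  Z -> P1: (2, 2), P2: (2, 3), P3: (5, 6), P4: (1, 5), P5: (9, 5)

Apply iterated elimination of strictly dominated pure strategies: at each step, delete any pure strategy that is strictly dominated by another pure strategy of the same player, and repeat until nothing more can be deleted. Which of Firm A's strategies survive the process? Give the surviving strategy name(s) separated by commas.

V, W

Firm B's strategy P2 is strictly dominated by P3 (V: 11>7, W: 10>7, X: 5>4, Y: 10>5, Z: 6>3) and is removed.
For Firm B, P3 strictly dominates P5 on the remaining rows (V: 11>3, W: 10>1, X: 5>2, Y: 10>1, Z: 6>5); eliminate P5.
For Firm A, W strictly dominates X on the remaining columns (P1: 11>6, P3: 10>1, P4: 5>3); eliminate X.
Row Y is eliminated: W beats it against every remaining column (P1: 11>9, P3: 10>9, P4: 5>3).
Row Z is eliminated: W beats it against every remaining column (P1: 11>2, P3: 10>5, P4: 5>1).
Column P1 is eliminated: P3 beats it against every remaining row (V: 11>3, W: 10>5).
Among the remaining strategies, none is strictly dominated by another pure strategy of the same player, so the elimination stops.
Surviving strategies — Firm A: {V, W}; Firm B: {P3, P4}.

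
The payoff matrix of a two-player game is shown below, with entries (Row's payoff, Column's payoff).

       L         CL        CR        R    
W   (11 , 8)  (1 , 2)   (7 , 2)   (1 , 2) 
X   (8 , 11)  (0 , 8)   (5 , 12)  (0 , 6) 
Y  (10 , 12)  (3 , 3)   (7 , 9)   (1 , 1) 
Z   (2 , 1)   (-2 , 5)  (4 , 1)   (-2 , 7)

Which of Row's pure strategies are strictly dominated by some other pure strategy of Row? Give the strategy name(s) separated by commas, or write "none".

X, Z

Nothing dominates W: X at L (11>8); Y at L (11>10); Z at L (11>2).
X: dominated, since W does at least as well everywhere (L: 11>8, CL: 1>0, CR: 7>5, R: 1>0).
Y is not dominated — it holds its own against W at CL (3>1); X at L (10>8); Z at L (10>2).
Z is strictly dominated by W (L: 11>2, CL: 1>-2, CR: 7>4, R: 1>-2).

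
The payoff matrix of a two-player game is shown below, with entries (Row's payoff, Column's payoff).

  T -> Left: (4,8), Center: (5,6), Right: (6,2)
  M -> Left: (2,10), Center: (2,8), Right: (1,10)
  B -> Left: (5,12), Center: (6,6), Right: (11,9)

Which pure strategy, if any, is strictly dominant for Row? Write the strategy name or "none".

B vs T: Left: 5>4, Center: 6>5, Right: 11>6.
B vs M: Left: 5>2, Center: 6>2, Right: 11>1.
B strictly beats every other strategy against every opponent action, so it is strictly dominant.

B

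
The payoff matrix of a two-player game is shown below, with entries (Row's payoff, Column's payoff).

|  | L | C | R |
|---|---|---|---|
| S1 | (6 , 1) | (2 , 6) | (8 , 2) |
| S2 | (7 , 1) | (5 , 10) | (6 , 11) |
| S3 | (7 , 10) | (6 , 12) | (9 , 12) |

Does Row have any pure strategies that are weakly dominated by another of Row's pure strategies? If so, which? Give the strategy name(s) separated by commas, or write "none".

S1 is weakly dominated by S3 (L: 7>6, C: 6>2, R: 9>8).
S2 is weakly dominated by S3 (L: 7=7, C: 6>5, R: 9>6).
S3: no other strategy beats it everywhere (S1 at L (7>6); S2 at C (6>5)).

S1, S2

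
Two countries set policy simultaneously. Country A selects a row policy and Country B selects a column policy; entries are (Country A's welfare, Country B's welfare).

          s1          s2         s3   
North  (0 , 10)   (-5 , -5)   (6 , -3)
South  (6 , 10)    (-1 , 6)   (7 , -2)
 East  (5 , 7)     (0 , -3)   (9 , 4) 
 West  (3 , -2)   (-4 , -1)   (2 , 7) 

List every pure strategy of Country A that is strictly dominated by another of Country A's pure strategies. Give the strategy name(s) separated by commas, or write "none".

North, West

North is strictly dominated by South (s1: 6>0, s2: -1>-5, s3: 7>6).
Nothing dominates South: North at s1 (6>0); East at s1 (6>5); West at s1 (6>3).
East: no other strategy beats it everywhere (North at s1 (5>0); South at s2 (0>-1); West at s1 (5>3)).
West: dominated, since South does at least as well everywhere (s1: 6>3, s2: -1>-4, s3: 7>2).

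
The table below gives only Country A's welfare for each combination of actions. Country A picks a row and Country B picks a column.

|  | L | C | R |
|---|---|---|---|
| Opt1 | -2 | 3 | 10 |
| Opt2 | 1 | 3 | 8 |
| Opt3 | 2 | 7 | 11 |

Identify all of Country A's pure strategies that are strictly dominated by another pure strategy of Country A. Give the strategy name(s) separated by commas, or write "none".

Opt1: dominated, since Opt3 does at least as well everywhere (L: 2>-2, C: 7>3, R: 11>10).
Opt3 strictly dominates Opt2 — L: 2>1, C: 7>3, R: 11>8.
Opt3 is not dominated — it holds its own against Opt1 at L (2>-2); Opt2 at L (2>1).

Opt1, Opt2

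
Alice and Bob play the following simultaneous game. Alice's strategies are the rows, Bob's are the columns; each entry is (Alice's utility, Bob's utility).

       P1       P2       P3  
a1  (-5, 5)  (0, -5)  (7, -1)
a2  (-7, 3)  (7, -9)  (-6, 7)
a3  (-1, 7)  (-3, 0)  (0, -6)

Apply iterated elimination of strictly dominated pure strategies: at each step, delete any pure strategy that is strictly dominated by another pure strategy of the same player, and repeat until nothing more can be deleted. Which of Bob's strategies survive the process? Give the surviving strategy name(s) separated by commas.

P1

Bob's strategy P2 is strictly dominated by P1 (a1: 5>-5, a2: 3>-9, a3: 7>0) and is removed.
Row a2 is eliminated: a1 beats it against every remaining column (P1: -5>-7, P3: 7>-6).
Column P3 is eliminated: P1 beats it against every remaining row (a1: 5>-1, a3: 7>-6).
Alice's strategy a1 is strictly dominated by a3 (P1: -1>-5) and is removed.
Among the remaining strategies, none is strictly dominated by another pure strategy of the same player, so the elimination stops.
Surviving strategies — Alice: {a3}; Bob: {P1}.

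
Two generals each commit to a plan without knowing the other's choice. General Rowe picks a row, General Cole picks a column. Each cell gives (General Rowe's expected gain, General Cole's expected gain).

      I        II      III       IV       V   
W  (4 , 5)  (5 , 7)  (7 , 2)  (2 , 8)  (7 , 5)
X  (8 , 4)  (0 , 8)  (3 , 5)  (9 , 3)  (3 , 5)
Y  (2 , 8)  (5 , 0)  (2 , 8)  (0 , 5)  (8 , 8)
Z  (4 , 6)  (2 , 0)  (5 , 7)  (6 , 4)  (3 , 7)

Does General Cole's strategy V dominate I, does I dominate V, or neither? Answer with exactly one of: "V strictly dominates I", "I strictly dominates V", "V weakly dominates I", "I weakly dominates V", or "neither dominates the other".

V weakly dominates I

V's payoffs vs I's, by General Rowe's action — W: 5=5, X: 5>4, Y: 8=8, Z: 7>6.
V is at least as good everywhere and strictly better somewhere (tied only at W, Y), so V weakly but not strictly dominates I.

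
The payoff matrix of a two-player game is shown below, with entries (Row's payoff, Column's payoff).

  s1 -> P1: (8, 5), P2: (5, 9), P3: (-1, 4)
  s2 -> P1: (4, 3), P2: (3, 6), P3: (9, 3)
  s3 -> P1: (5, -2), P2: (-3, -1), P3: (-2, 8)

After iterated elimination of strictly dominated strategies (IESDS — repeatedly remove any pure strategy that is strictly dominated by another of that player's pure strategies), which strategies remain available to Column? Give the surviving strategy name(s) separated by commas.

Row's strategy s3 is strictly dominated by s1 (P1: 8>5, P2: 5>-3, P3: -1>-2) and is removed.
Column P1 is eliminated: P2 beats it against every remaining row (s1: 9>5, s2: 6>3).
For Column, P2 strictly dominates P3 on the remaining rows (s1: 9>4, s2: 6>3); eliminate P3.
For Row, s1 strictly dominates s2 on the remaining columns (P2: 5>3); eliminate s2.
Among the remaining strategies, none is strictly dominated by another pure strategy of the same player, so the elimination stops.
Surviving strategies — Row: {s1}; Column: {P2}.

P2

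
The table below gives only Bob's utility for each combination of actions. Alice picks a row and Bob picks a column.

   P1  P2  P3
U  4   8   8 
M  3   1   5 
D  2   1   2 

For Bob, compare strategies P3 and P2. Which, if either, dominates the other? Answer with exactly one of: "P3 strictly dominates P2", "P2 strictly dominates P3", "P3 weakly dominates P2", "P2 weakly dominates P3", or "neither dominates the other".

Compare P3 to P2 across each opponent action: U: 8=8, M: 5>1, D: 2>1.
P3 is at least as good everywhere and strictly better somewhere (tied only at U), so P3 weakly but not strictly dominates P2.

P3 weakly dominates P2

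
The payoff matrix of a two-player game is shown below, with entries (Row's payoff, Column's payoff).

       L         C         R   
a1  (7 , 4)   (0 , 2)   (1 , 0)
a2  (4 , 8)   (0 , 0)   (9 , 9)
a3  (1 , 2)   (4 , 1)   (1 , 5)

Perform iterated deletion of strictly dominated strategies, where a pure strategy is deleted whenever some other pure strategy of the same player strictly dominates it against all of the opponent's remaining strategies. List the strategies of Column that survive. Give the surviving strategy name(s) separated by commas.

Column's strategy C is strictly dominated by L (a1: 4>2, a2: 8>0, a3: 2>1) and is removed.
Row's strategy a3 is strictly dominated by a2 (L: 4>1, R: 9>1) and is removed.
Among the remaining strategies, none is strictly dominated by another pure strategy of the same player, so the elimination stops.
Surviving strategies — Row: {a1, a2}; Column: {L, R}.

L, R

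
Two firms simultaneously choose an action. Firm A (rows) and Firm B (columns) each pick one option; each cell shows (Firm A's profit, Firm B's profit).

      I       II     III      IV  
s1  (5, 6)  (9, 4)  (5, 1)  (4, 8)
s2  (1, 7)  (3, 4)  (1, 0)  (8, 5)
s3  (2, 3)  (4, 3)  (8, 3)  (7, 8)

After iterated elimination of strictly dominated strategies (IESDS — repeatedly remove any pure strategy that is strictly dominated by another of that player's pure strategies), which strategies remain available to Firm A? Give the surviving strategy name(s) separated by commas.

Column II is eliminated: IV beats it against every remaining row (s1: 8>4, s2: 5>4, s3: 8>3).
For Firm B, IV strictly dominates III on the remaining rows (s1: 8>1, s2: 5>0, s3: 8>3); eliminate III.
Among the remaining strategies, none is strictly dominated by another pure strategy of the same player, so the elimination stops.
Surviving strategies — Firm A: {s1, s2, s3}; Firm B: {I, IV}.

s1, s2, s3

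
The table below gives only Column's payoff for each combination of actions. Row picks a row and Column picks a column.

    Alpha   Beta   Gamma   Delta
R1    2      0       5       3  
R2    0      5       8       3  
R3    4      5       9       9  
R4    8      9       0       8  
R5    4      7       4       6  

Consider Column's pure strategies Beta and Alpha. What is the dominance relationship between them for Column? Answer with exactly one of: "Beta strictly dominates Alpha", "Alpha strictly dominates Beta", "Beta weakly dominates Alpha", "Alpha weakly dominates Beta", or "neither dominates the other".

Compare Beta to Alpha across each opponent action: R1: 0<2, R2: 5>0, R3: 5>4, R4: 9>8, R5: 7>4.
Beta does better at R2, R3, R4, R5 but worse at R1; neither strategy dominates the other.

neither dominates the other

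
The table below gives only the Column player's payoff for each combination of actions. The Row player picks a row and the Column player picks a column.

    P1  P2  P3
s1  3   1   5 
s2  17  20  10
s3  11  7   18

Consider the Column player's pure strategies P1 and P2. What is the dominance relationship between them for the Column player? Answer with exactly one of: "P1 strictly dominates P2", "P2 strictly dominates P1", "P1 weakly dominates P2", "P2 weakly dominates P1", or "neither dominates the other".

Compare P1 to P2 across every action of the Row player: s1: 3>1, s2: 17<20, s3: 11>7.
P1 does better at s1, s3 but worse at s2; neither strategy dominates the other.

neither dominates the other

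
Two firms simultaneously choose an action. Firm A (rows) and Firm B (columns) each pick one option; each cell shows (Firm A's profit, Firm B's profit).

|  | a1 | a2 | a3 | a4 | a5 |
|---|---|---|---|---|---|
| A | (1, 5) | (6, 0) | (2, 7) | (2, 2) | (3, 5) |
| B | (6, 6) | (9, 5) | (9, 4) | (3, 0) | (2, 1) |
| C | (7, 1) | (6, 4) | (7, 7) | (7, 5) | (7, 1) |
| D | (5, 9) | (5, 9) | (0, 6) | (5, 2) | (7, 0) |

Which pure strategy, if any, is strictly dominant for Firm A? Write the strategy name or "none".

A fails to dominate B at a1 (1<6).
B fails to dominate A at a5 (2<3).
C fails to dominate A at a2 (6=6).
D fails to dominate A at a2 (5<6).
No single strategy dominates all the others.

none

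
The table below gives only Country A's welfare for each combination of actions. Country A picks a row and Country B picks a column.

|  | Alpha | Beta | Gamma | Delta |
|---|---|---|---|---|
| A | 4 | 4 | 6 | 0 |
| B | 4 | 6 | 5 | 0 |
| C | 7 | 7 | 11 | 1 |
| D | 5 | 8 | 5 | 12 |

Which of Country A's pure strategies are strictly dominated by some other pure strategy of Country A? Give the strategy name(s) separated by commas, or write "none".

A is strictly dominated by C (Alpha: 7>4, Beta: 7>4, Gamma: 11>6, Delta: 1>0).
B: dominated, since C does at least as well everywhere (Alpha: 7>4, Beta: 7>6, Gamma: 11>5, Delta: 1>0).
Nothing dominates C: A at Alpha (7>4); B at Alpha (7>4); D at Alpha (7>5).
D: no other strategy beats it everywhere (A at Alpha (5>4); B at Alpha (5>4); C at Beta (8>7)).

A, B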